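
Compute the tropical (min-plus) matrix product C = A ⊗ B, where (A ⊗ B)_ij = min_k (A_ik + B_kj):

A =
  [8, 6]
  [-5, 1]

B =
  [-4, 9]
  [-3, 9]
A ⊗ B =
  [3, 15]
  [-9, 4]

Apply the min-plus product entry-by-entry:
  C[0][0] = min over k of (A[0][0] + B[0][0] = 8 + -4 = 4, A[0][1] + B[1][0] = 6 + -3 = 3) = 3 (attained at k = 1)
  C[0][1] = min over k of (A[0][0] + B[0][1] = 8 + 9 = 17, A[0][1] + B[1][1] = 6 + 9 = 15) = 15 (attained at k = 1)
  C[1][0] = min over k of (A[1][0] + B[0][0] = -5 + -4 = -9, A[1][1] + B[1][0] = 1 + -3 = -2) = -9 (attained at k = 0)
  C[1][1] = min over k of (A[1][0] + B[0][1] = -5 + 9 = 4, A[1][1] + B[1][1] = 1 + 9 = 10) = 4 (attained at k = 0)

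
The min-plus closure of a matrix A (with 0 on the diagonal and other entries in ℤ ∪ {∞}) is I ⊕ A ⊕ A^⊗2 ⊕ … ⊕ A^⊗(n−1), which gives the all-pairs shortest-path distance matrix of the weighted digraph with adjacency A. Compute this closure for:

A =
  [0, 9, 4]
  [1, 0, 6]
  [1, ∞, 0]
Closure =
  [0, 9, 4]
  [1, 0, 5]
  [1, 10, 0]

This is the Floyd-Warshall all-pairs shortest-path computation. For each intermediate vertex k = 0, 1, …, 2, update dist[i][j] ← min(dist[i][j], dist[i][k] + dist[k][j]). The final matrix gives, for each (i, j), the minimum total weight of any directed path from i to j (possibly empty when i = j).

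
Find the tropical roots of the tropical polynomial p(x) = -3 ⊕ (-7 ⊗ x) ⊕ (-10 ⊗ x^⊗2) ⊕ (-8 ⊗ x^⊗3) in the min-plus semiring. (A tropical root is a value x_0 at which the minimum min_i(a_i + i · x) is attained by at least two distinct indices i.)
Roots: {-2, 3, 4}

Each tropical root is a break point of the lower envelope of the lines y = a_i + i · x (there are 4 lines, with slopes 0, 1, ..., 3). Only the lines that attain the minimum somewhere contribute to roots; other lines are dominated. Here the surviving (envelope) indices are i = 3, i = 2, i = 1, i = 0.
Intersections between consecutive envelope lines give the roots: for adjacent envelope indices i < j the intersection is x = (a_i − a_j) / (j − i). Reading off the sorted break points: {-2, 3, 4}.
Verification: at each break x_0, at least two indices attain the minimum of min_i(a_i + i · x_0).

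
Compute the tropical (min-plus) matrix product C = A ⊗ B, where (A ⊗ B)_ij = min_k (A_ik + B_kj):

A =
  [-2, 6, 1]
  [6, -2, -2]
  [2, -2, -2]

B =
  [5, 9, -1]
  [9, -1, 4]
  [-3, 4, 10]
A ⊗ B =
  [-2, 5, -3]
  [-5, -3, 2]
  [-5, -3, 1]

Apply the min-plus product entry-by-entry:
  C[0][0] = min over k of (A[0][0] + B[0][0] = -2 + 5 = 3, A[0][1] + B[1][0] = 6 + 9 = 15, A[0][2] + B[2][0] = 1 + -3 = -2) = -2 (attained at k = 2)
  C[0][1] = min over k of (A[0][0] + B[0][1] = -2 + 9 = 7, A[0][1] + B[1][1] = 6 + -1 = 5, A[0][2] + B[2][1] = 1 + 4 = 5) = 5 (attained at k = 1)
  C[0][2] = min over k of (A[0][0] + B[0][2] = -2 + -1 = -3, A[0][1] + B[1][2] = 6 + 4 = 10, A[0][2] + B[2][2] = 1 + 10 = 11) = -3 (attained at k = 0)
  C[1][0] = min over k of (A[1][0] + B[0][0] = 6 + 5 = 11, A[1][1] + B[1][0] = -2 + 9 = 7, A[1][2] + B[2][0] = -2 + -3 = -5) = -5 (attained at k = 2)
  C[1][1] = min over k of (A[1][0] + B[0][1] = 6 + 9 = 15, A[1][1] + B[1][1] = -2 + -1 = -3, A[1][2] + B[2][1] = -2 + 4 = 2) = -3 (attained at k = 1)
  C[1][2] = min over k of (A[1][0] + B[0][2] = 6 + -1 = 5, A[1][1] + B[1][2] = -2 + 4 = 2, A[1][2] + B[2][2] = -2 + 10 = 8) = 2 (attained at k = 1)
  C[2][0] = min over k of (A[2][0] + B[0][0] = 2 + 5 = 7, A[2][1] + B[1][0] = -2 + 9 = 7, A[2][2] + B[2][0] = -2 + -3 = -5) = -5 (attained at k = 2)
  C[2][1] = min over k of (A[2][0] + B[0][1] = 2 + 9 = 11, A[2][1] + B[1][1] = -2 + -1 = -3, A[2][2] + B[2][1] = -2 + 4 = 2) = -3 (attained at k = 1)
  C[2][2] = min over k of (A[2][0] + B[0][2] = 2 + -1 = 1, A[2][1] + B[1][2] = -2 + 4 = 2, A[2][2] + B[2][2] = -2 + 10 = 8) = 1 (attained at k = 0)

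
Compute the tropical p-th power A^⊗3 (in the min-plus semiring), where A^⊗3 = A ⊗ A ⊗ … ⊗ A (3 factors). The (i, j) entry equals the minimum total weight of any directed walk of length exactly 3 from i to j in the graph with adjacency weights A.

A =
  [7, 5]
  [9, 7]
A^⊗3 =
  [21, 19]
  [23, 21]

Each entry (A^⊗3)_ij equals the minimum over all length-3 walks i = v_0 → v_1 → … → v_3 = j of Σ_t A[v_t][v_{t+1}]. For example, for (i, j) = (0, 1) we minimise over 4 possible intermediate vertex sequences; the minimum is 19, attained along the walk 0 → 0 → 0 → 1.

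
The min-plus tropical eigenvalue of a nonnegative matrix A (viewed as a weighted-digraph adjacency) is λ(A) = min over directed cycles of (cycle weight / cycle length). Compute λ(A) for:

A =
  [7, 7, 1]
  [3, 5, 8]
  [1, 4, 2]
λ(A) = 1

Enumerate directed cycles and compute their means (weight / length). Sample:
  cycle 0 → 0: weight = 7, length = 1, mean = 7/1 ≈ 7.000
  cycle 1 → 1: weight = 5, length = 1, mean = 5/1 ≈ 5.000
  cycle 2 → 2: weight = 2, length = 1, mean = 2/1 ≈ 2.000
  cycle 0 → 1 → 0: weight = 10, length = 2, mean = 10/2 ≈ 5.000
  cycle 0 → 2 → 0: weight = 2, length = 2, mean = 2/2 ≈ 1.000
  cycle 1 → 0 → 1: weight = 10, length = 2, mean = 10/2 ≈ 5.000
Minimum mean = 1.000, attained e.g. along the cycle 0 → 2 → 0 with weight 2 and length 2. So λ(A) = 2/2 = 1.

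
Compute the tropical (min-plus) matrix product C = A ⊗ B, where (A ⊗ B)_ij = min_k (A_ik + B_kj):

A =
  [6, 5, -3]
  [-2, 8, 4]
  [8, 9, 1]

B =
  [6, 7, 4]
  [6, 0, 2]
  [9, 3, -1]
A ⊗ B =
  [6, 0, -4]
  [4, 5, 2]
  [10, 4, 0]

Apply the min-plus product entry-by-entry:
  C[0][0] = min over k of (A[0][0] + B[0][0] = 6 + 6 = 12, A[0][1] + B[1][0] = 5 + 6 = 11, A[0][2] + B[2][0] = -3 + 9 = 6) = 6 (attained at k = 2)
  C[0][1] = min over k of (A[0][0] + B[0][1] = 6 + 7 = 13, A[0][1] + B[1][1] = 5 + 0 = 5, A[0][2] + B[2][1] = -3 + 3 = 0) = 0 (attained at k = 2)
  C[0][2] = min over k of (A[0][0] + B[0][2] = 6 + 4 = 10, A[0][1] + B[1][2] = 5 + 2 = 7, A[0][2] + B[2][2] = -3 + -1 = -4) = -4 (attained at k = 2)
  C[1][0] = min over k of (A[1][0] + B[0][0] = -2 + 6 = 4, A[1][1] + B[1][0] = 8 + 6 = 14, A[1][2] + B[2][0] = 4 + 9 = 13) = 4 (attained at k = 0)
  C[1][1] = min over k of (A[1][0] + B[0][1] = -2 + 7 = 5, A[1][1] + B[1][1] = 8 + 0 = 8, A[1][2] + B[2][1] = 4 + 3 = 7) = 5 (attained at k = 0)
  C[1][2] = min over k of (A[1][0] + B[0][2] = -2 + 4 = 2, A[1][1] + B[1][2] = 8 + 2 = 10, A[1][2] + B[2][2] = 4 + -1 = 3) = 2 (attained at k = 0)
  C[2][0] = min over k of (A[2][0] + B[0][0] = 8 + 6 = 14, A[2][1] + B[1][0] = 9 + 6 = 15, A[2][2] + B[2][0] = 1 + 9 = 10) = 10 (attained at k = 2)
  C[2][1] = min over k of (A[2][0] + B[0][1] = 8 + 7 = 15, A[2][1] + B[1][1] = 9 + 0 = 9, A[2][2] + B[2][1] = 1 + 3 = 4) = 4 (attained at k = 2)
  C[2][2] = min over k of (A[2][0] + B[0][2] = 8 + 4 = 12, A[2][1] + B[1][2] = 9 + 2 = 11, A[2][2] + B[2][2] = 1 + -1 = 0) = 0 (attained at k = 2)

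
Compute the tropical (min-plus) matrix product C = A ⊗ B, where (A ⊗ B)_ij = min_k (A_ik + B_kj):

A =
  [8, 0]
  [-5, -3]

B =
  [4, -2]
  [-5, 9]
A ⊗ B =
  [-5, 6]
  [-8, -7]

Apply the min-plus product entry-by-entry:
  C[0][0] = min over k of (A[0][0] + B[0][0] = 8 + 4 = 12, A[0][1] + B[1][0] = 0 + -5 = -5) = -5 (attained at k = 1)
  C[0][1] = min over k of (A[0][0] + B[0][1] = 8 + -2 = 6, A[0][1] + B[1][1] = 0 + 9 = 9) = 6 (attained at k = 0)
  C[1][0] = min over k of (A[1][0] + B[0][0] = -5 + 4 = -1, A[1][1] + B[1][0] = -3 + -5 = -8) = -8 (attained at k = 1)
  C[1][1] = min over k of (A[1][0] + B[0][1] = -5 + -2 = -7, A[1][1] + B[1][1] = -3 + 9 = 6) = -7 (attained at k = 0)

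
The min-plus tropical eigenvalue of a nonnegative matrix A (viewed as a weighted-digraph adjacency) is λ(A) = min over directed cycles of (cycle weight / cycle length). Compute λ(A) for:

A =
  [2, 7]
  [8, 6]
λ(A) = 2

Enumerate directed cycles and compute their means (weight / length). Sample:
  cycle 0 → 0: weight = 2, length = 1, mean = 2/1 ≈ 2.000
  cycle 1 → 1: weight = 6, length = 1, mean = 6/1 ≈ 6.000
  cycle 0 → 1 → 0: weight = 15, length = 2, mean = 15/2 ≈ 7.500
  cycle 1 → 0 → 1: weight = 15, length = 2, mean = 15/2 ≈ 7.500
Minimum mean = 2.000, attained e.g. along the cycle 0 → 0 with weight 2 and length 1. So λ(A) = 2/1 = 2.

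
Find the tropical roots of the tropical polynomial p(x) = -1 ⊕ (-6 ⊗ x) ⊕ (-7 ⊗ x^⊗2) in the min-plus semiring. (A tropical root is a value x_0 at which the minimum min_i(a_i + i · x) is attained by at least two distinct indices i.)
Roots: {1, 5}

Each tropical root is a break point of the lower envelope of the lines y = a_i + i · x (there are 3 lines, with slopes 0, 1, ..., 2). Only the lines that attain the minimum somewhere contribute to roots; other lines are dominated. Here the surviving (envelope) indices are i = 2, i = 1, i = 0.
Intersections between consecutive envelope lines give the roots: for adjacent envelope indices i < j the intersection is x = (a_i − a_j) / (j − i). Reading off the sorted break points: {1, 5}.
Verification: at each break x_0, at least two indices attain the minimum of min_i(a_i + i · x_0).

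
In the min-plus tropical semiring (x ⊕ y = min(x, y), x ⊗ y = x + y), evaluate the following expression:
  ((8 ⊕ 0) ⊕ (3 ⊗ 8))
((8 ⊕ 0) ⊕ (3 ⊗ 8)) = 0

Expand innermost to outermost. Recall ⊕ takes the minimum of its arguments and ⊗ takes their sum. Working out the expression ((8 ⊕ 0) ⊕ (3 ⊗ 8)) gives 0.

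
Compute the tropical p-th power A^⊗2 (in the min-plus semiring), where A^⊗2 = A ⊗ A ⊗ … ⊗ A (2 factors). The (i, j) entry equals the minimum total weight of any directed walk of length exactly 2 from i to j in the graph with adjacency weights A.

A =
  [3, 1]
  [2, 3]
A^⊗2 =
  [3, 4]
  [5, 3]

Each entry (A^⊗2)_ij equals the minimum over all length-2 walks i = v_0 → v_1 → … → v_2 = j of Σ_t A[v_t][v_{t+1}]. For example, for (i, j) = (0, 1) we minimise over 2 possible intermediate vertex sequences; the minimum is 4, attained along the walk 0 → 0 → 1.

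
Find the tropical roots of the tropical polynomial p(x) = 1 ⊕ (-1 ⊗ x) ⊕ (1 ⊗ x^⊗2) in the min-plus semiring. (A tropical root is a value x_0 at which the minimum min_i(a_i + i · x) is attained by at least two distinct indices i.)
Roots: {-2, 2}

Each tropical root is a break point of the lower envelope of the lines y = a_i + i · x (there are 3 lines, with slopes 0, 1, ..., 2). Only the lines that attain the minimum somewhere contribute to roots; other lines are dominated. Here the surviving (envelope) indices are i = 2, i = 1, i = 0.
Intersections between consecutive envelope lines give the roots: for adjacent envelope indices i < j the intersection is x = (a_i − a_j) / (j − i). Reading off the sorted break points: {-2, 2}.
Verification: at each break x_0, at least two indices attain the minimum of min_i(a_i + i · x_0).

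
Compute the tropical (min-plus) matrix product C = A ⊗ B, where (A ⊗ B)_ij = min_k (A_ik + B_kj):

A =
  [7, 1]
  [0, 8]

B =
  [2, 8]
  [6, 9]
A ⊗ B =
  [7, 10]
  [2, 8]

Apply the min-plus product entry-by-entry:
  C[0][0] = min over k of (A[0][0] + B[0][0] = 7 + 2 = 9, A[0][1] + B[1][0] = 1 + 6 = 7) = 7 (attained at k = 1)
  C[0][1] = min over k of (A[0][0] + B[0][1] = 7 + 8 = 15, A[0][1] + B[1][1] = 1 + 9 = 10) = 10 (attained at k = 1)
  C[1][0] = min over k of (A[1][0] + B[0][0] = 0 + 2 = 2, A[1][1] + B[1][0] = 8 + 6 = 14) = 2 (attained at k = 0)
  C[1][1] = min over k of (A[1][0] + B[0][1] = 0 + 8 = 8, A[1][1] + B[1][1] = 8 + 9 = 17) = 8 (attained at k = 0)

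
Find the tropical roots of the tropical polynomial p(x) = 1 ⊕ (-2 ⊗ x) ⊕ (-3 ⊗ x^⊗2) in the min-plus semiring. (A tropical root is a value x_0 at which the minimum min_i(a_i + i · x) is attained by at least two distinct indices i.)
Roots: {1, 3}

Each tropical root is a break point of the lower envelope of the lines y = a_i + i · x (there are 3 lines, with slopes 0, 1, ..., 2). Only the lines that attain the minimum somewhere contribute to roots; other lines are dominated. Here the surviving (envelope) indices are i = 2, i = 1, i = 0.
Intersections between consecutive envelope lines give the roots: for adjacent envelope indices i < j the intersection is x = (a_i − a_j) / (j − i). Reading off the sorted break points: {1, 3}.
Verification: at each break x_0, at least two indices attain the minimum of min_i(a_i + i · x_0).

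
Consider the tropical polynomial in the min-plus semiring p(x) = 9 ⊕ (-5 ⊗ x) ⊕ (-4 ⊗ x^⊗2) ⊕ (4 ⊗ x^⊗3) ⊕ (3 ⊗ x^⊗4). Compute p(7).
p(7) = 2

A tropical monomial a ⊗ x^⊗i evaluates to a + i · x. Evaluating each term at x = 7:
  Term 0 contributes 9 + 0 · 7 = 9
  Term 1 contributes -5 + 1 · 7 = 2
  Term 2 contributes -4 + 2 · 7 = 10
  Term 3 contributes 4 + 3 · 7 = 25
  Term 4 contributes 3 + 4 · 7 = 31
p(7) = ⊕ of these = min[9, 2, 10, 25, 31] = 2.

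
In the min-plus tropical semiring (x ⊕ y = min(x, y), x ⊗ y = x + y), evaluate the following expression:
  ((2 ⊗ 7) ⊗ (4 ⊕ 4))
((2 ⊗ 7) ⊗ (4 ⊕ 4)) = 13

Expand innermost to outermost. Recall ⊕ takes the minimum of its arguments and ⊗ takes their sum. Working out the expression ((2 ⊗ 7) ⊗ (4 ⊕ 4)) gives 13.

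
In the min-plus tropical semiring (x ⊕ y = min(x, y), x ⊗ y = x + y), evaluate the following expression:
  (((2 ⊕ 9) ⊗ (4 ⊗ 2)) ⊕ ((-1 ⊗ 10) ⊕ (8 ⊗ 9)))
(((2 ⊕ 9) ⊗ (4 ⊗ 2)) ⊕ ((-1 ⊗ 10) ⊕ (8 ⊗ 9))) = 8

Expand innermost to outermost. Recall ⊕ takes the minimum of its arguments and ⊗ takes their sum. Working out the expression (((2 ⊕ 9) ⊗ (4 ⊗ 2)) ⊕ ((-1 ⊗ 10) ⊕ (8 ⊗ 9))) gives 8.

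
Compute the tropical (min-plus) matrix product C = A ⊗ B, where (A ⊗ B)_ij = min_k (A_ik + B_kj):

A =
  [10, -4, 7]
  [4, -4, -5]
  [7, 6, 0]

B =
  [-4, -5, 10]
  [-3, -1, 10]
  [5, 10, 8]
A ⊗ B =
  [-7, -5, 6]
  [-7, -5, 3]
  [3, 2, 8]

Apply the min-plus product entry-by-entry:
  C[0][0] = min over k of (A[0][0] + B[0][0] = 10 + -4 = 6, A[0][1] + B[1][0] = -4 + -3 = -7, A[0][2] + B[2][0] = 7 + 5 = 12) = -7 (attained at k = 1)
  C[0][1] = min over k of (A[0][0] + B[0][1] = 10 + -5 = 5, A[0][1] + B[1][1] = -4 + -1 = -5, A[0][2] + B[2][1] = 7 + 10 = 17) = -5 (attained at k = 1)
  C[0][2] = min over k of (A[0][0] + B[0][2] = 10 + 10 = 20, A[0][1] + B[1][2] = -4 + 10 = 6, A[0][2] + B[2][2] = 7 + 8 = 15) = 6 (attained at k = 1)
  C[1][0] = min over k of (A[1][0] + B[0][0] = 4 + -4 = 0, A[1][1] + B[1][0] = -4 + -3 = -7, A[1][2] + B[2][0] = -5 + 5 = 0) = -7 (attained at k = 1)
  C[1][1] = min over k of (A[1][0] + B[0][1] = 4 + -5 = -1, A[1][1] + B[1][1] = -4 + -1 = -5, A[1][2] + B[2][1] = -5 + 10 = 5) = -5 (attained at k = 1)
  C[1][2] = min over k of (A[1][0] + B[0][2] = 4 + 10 = 14, A[1][1] + B[1][2] = -4 + 10 = 6, A[1][2] + B[2][2] = -5 + 8 = 3) = 3 (attained at k = 2)
  C[2][0] = min over k of (A[2][0] + B[0][0] = 7 + -4 = 3, A[2][1] + B[1][0] = 6 + -3 = 3, A[2][2] + B[2][0] = 0 + 5 = 5) = 3 (attained at k = 0)
  C[2][1] = min over k of (A[2][0] + B[0][1] = 7 + -5 = 2, A[2][1] + B[1][1] = 6 + -1 = 5, A[2][2] + B[2][1] = 0 + 10 = 10) = 2 (attained at k = 0)
  C[2][2] = min over k of (A[2][0] + B[0][2] = 7 + 10 = 17, A[2][1] + B[1][2] = 6 + 10 = 16, A[2][2] + B[2][2] = 0 + 8 = 8) = 8 (attained at k = 2)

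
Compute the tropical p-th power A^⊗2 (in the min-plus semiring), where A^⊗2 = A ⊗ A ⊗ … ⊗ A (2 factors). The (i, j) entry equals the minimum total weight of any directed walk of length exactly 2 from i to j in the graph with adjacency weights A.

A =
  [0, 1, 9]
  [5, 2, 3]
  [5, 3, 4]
A^⊗2 =
  [0, 1, 4]
  [5, 4, 5]
  [5, 5, 6]

Each entry (A^⊗2)_ij equals the minimum over all length-2 walks i = v_0 → v_1 → … → v_2 = j of Σ_t A[v_t][v_{t+1}]. For example, for (i, j) = (0, 2) we minimise over 3 possible intermediate vertex sequences; the minimum is 4, attained along the walk 0 → 1 → 2.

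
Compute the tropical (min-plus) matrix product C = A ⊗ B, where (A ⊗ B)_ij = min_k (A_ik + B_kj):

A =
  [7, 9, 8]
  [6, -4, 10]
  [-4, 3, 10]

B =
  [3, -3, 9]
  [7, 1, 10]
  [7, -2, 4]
A ⊗ B =
  [10, 4, 12]
  [3, -3, 6]
  [-1, -7, 5]

Apply the min-plus product entry-by-entry:
  C[0][0] = min over k of (A[0][0] + B[0][0] = 7 + 3 = 10, A[0][1] + B[1][0] = 9 + 7 = 16, A[0][2] + B[2][0] = 8 + 7 = 15) = 10 (attained at k = 0)
  C[0][1] = min over k of (A[0][0] + B[0][1] = 7 + -3 = 4, A[0][1] + B[1][1] = 9 + 1 = 10, A[0][2] + B[2][1] = 8 + -2 = 6) = 4 (attained at k = 0)
  C[0][2] = min over k of (A[0][0] + B[0][2] = 7 + 9 = 16, A[0][1] + B[1][2] = 9 + 10 = 19, A[0][2] + B[2][2] = 8 + 4 = 12) = 12 (attained at k = 2)
  C[1][0] = min over k of (A[1][0] + B[0][0] = 6 + 3 = 9, A[1][1] + B[1][0] = -4 + 7 = 3, A[1][2] + B[2][0] = 10 + 7 = 17) = 3 (attained at k = 1)
  C[1][1] = min over k of (A[1][0] + B[0][1] = 6 + -3 = 3, A[1][1] + B[1][1] = -4 + 1 = -3, A[1][2] + B[2][1] = 10 + -2 = 8) = -3 (attained at k = 1)
  C[1][2] = min over k of (A[1][0] + B[0][2] = 6 + 9 = 15, A[1][1] + B[1][2] = -4 + 10 = 6, A[1][2] + B[2][2] = 10 + 4 = 14) = 6 (attained at k = 1)
  C[2][0] = min over k of (A[2][0] + B[0][0] = -4 + 3 = -1, A[2][1] + B[1][0] = 3 + 7 = 10, A[2][2] + B[2][0] = 10 + 7 = 17) = -1 (attained at k = 0)
  C[2][1] = min over k of (A[2][0] + B[0][1] = -4 + -3 = -7, A[2][1] + B[1][1] = 3 + 1 = 4, A[2][2] + B[2][1] = 10 + -2 = 8) = -7 (attained at k = 0)
  C[2][2] = min over k of (A[2][0] + B[0][2] = -4 + 9 = 5, A[2][1] + B[1][2] = 3 + 10 = 13, A[2][2] + B[2][2] = 10 + 4 = 14) = 5 (attained at k = 0)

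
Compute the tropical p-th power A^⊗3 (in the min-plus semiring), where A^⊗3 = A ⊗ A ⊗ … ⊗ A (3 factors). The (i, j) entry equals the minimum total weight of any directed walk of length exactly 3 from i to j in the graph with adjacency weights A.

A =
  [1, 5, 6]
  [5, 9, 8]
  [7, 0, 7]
A^⊗3 =
  [3, 7, 8]
  [7, 11, 12]
  [6, 8, 11]

Each entry (A^⊗3)_ij equals the minimum over all length-3 walks i = v_0 → v_1 → … → v_3 = j of Σ_t A[v_t][v_{t+1}]. For example, for (i, j) = (0, 2) we minimise over 9 possible intermediate vertex sequences; the minimum is 8, attained along the walk 0 → 0 → 0 → 2.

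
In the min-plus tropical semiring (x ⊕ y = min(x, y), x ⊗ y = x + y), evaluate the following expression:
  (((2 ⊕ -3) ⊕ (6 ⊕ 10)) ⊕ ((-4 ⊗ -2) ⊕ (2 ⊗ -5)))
(((2 ⊕ -3) ⊕ (6 ⊕ 10)) ⊕ ((-4 ⊗ -2) ⊕ (2 ⊗ -5))) = -6

Expand innermost to outermost. Recall ⊕ takes the minimum of its arguments and ⊗ takes their sum. Working out the expression (((2 ⊕ -3) ⊕ (6 ⊕ 10)) ⊕ ((-4 ⊗ -2) ⊕ (2 ⊗ -5))) gives -6.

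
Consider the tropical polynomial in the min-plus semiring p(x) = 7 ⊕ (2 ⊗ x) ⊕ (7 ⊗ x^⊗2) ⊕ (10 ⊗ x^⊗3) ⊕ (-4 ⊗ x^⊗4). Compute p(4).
p(4) = 6

A tropical monomial a ⊗ x^⊗i evaluates to a + i · x. Evaluating each term at x = 4:
  Term 0 contributes 7 + 0 · 4 = 7
  Term 1 contributes 2 + 1 · 4 = 6
  Term 2 contributes 7 + 2 · 4 = 15
  Term 3 contributes 10 + 3 · 4 = 22
  Term 4 contributes -4 + 4 · 4 = 12
p(4) = ⊕ of these = min[7, 6, 15, 22, 12] = 6.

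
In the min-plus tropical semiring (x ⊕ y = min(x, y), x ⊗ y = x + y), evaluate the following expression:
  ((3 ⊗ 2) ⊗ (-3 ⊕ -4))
((3 ⊗ 2) ⊗ (-3 ⊕ -4)) = 1

Expand innermost to outermost. Recall ⊕ takes the minimum of its arguments and ⊗ takes their sum. Working out the expression ((3 ⊗ 2) ⊗ (-3 ⊕ -4)) gives 1.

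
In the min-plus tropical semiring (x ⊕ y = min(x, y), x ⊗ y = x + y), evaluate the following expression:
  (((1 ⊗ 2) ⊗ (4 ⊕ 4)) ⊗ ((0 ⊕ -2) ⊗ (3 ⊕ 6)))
(((1 ⊗ 2) ⊗ (4 ⊕ 4)) ⊗ ((0 ⊕ -2) ⊗ (3 ⊕ 6))) = 8

Expand innermost to outermost. Recall ⊕ takes the minimum of its arguments and ⊗ takes their sum. Working out the expression (((1 ⊗ 2) ⊗ (4 ⊕ 4)) ⊗ ((0 ⊕ -2) ⊗ (3 ⊕ 6))) gives 8.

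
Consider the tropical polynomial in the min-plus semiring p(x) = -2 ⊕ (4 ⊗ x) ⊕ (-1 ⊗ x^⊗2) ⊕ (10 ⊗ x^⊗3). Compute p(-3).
p(-3) = -7

A tropical monomial a ⊗ x^⊗i evaluates to a + i · x. Evaluating each term at x = -3:
  Term 0 contributes -2 + 0 · -3 = -2
  Term 1 contributes 4 + 1 · -3 = 1
  Term 2 contributes -1 + 2 · -3 = -7
  Term 3 contributes 10 + 3 · -3 = 1
p(-3) = ⊕ of these = min[-2, 1, -7, 1] = -7.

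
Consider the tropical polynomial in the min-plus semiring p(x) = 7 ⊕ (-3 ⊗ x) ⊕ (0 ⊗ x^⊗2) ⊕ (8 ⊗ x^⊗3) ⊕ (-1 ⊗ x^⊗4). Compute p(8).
p(8) = 5

A tropical monomial a ⊗ x^⊗i evaluates to a + i · x. Evaluating each term at x = 8:
  Term 0 contributes 7 + 0 · 8 = 7
  Term 1 contributes -3 + 1 · 8 = 5
  Term 2 contributes 0 + 2 · 8 = 16
  Term 3 contributes 8 + 3 · 8 = 32
  Term 4 contributes -1 + 4 · 8 = 31
p(8) = ⊕ of these = min[7, 5, 16, 32, 31] = 5.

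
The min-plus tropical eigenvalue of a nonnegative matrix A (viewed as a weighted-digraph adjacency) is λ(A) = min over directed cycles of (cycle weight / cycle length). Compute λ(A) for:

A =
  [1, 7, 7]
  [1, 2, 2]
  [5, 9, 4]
λ(A) = 1

Enumerate directed cycles and compute their means (weight / length). Sample:
  cycle 0 → 0: weight = 1, length = 1, mean = 1/1 ≈ 1.000
  cycle 1 → 1: weight = 2, length = 1, mean = 2/1 ≈ 2.000
  cycle 2 → 2: weight = 4, length = 1, mean = 4/1 ≈ 4.000
  cycle 0 → 1 → 0: weight = 8, length = 2, mean = 8/2 ≈ 4.000
  cycle 0 → 2 → 0: weight = 12, length = 2, mean = 12/2 ≈ 6.000
  cycle 1 → 0 → 1: weight = 8, length = 2, mean = 8/2 ≈ 4.000
Minimum mean = 1.000, attained e.g. along the cycle 0 → 0 with weight 1 and length 1. So λ(A) = 1/1 = 1.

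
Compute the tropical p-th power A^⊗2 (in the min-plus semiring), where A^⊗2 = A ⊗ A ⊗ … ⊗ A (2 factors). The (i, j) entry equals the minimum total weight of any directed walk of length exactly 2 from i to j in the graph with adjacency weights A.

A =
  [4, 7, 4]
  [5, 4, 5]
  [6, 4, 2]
A^⊗2 =
  [8, 8, 6]
  [9, 8, 7]
  [8, 6, 4]

Each entry (A^⊗2)_ij equals the minimum over all length-2 walks i = v_0 → v_1 → … → v_2 = j of Σ_t A[v_t][v_{t+1}]. For example, for (i, j) = (0, 2) we minimise over 3 possible intermediate vertex sequences; the minimum is 6, attained along the walk 0 → 2 → 2.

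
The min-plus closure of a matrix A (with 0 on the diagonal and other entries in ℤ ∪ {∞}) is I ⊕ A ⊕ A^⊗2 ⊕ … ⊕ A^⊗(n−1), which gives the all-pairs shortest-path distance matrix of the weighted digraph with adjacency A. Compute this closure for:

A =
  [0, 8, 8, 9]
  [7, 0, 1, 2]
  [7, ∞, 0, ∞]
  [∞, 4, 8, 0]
Closure =
  [0, 8, 8, 9]
  [7, 0, 1, 2]
  [7, 15, 0, 16]
  [11, 4, 5, 0]

This is the Floyd-Warshall all-pairs shortest-path computation. For each intermediate vertex k = 0, 1, …, 3, update dist[i][j] ← min(dist[i][j], dist[i][k] + dist[k][j]). The final matrix gives, for each (i, j), the minimum total weight of any directed path from i to j (possibly empty when i = j).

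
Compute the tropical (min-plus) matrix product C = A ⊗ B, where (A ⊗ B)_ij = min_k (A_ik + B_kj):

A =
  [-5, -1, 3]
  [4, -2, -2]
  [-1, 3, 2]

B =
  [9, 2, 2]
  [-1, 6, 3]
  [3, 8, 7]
A ⊗ B =
  [-2, -3, -3]
  [-3, 4, 1]
  [2, 1, 1]

Apply the min-plus product entry-by-entry:
  C[0][0] = min over k of (A[0][0] + B[0][0] = -5 + 9 = 4, A[0][1] + B[1][0] = -1 + -1 = -2, A[0][2] + B[2][0] = 3 + 3 = 6) = -2 (attained at k = 1)
  C[0][1] = min over k of (A[0][0] + B[0][1] = -5 + 2 = -3, A[0][1] + B[1][1] = -1 + 6 = 5, A[0][2] + B[2][1] = 3 + 8 = 11) = -3 (attained at k = 0)
  C[0][2] = min over k of (A[0][0] + B[0][2] = -5 + 2 = -3, A[0][1] + B[1][2] = -1 + 3 = 2, A[0][2] + B[2][2] = 3 + 7 = 10) = -3 (attained at k = 0)
  C[1][0] = min over k of (A[1][0] + B[0][0] = 4 + 9 = 13, A[1][1] + B[1][0] = -2 + -1 = -3, A[1][2] + B[2][0] = -2 + 3 = 1) = -3 (attained at k = 1)
  C[1][1] = min over k of (A[1][0] + B[0][1] = 4 + 2 = 6, A[1][1] + B[1][1] = -2 + 6 = 4, A[1][2] + B[2][1] = -2 + 8 = 6) = 4 (attained at k = 1)
  C[1][2] = min over k of (A[1][0] + B[0][2] = 4 + 2 = 6, A[1][1] + B[1][2] = -2 + 3 = 1, A[1][2] + B[2][2] = -2 + 7 = 5) = 1 (attained at k = 1)
  C[2][0] = min over k of (A[2][0] + B[0][0] = -1 + 9 = 8, A[2][1] + B[1][0] = 3 + -1 = 2, A[2][2] + B[2][0] = 2 + 3 = 5) = 2 (attained at k = 1)
  C[2][1] = min over k of (A[2][0] + B[0][1] = -1 + 2 = 1, A[2][1] + B[1][1] = 3 + 6 = 9, A[2][2] + B[2][1] = 2 + 8 = 10) = 1 (attained at k = 0)
  C[2][2] = min over k of (A[2][0] + B[0][2] = -1 + 2 = 1, A[2][1] + B[1][2] = 3 + 3 = 6, A[2][2] + B[2][2] = 2 + 7 = 9) = 1 (attained at k = 0)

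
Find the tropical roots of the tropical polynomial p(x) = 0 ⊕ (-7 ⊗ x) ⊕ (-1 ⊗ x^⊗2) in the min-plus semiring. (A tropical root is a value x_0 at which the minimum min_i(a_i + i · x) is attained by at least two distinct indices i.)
Roots: {-6, 7}

Each tropical root is a break point of the lower envelope of the lines y = a_i + i · x (there are 3 lines, with slopes 0, 1, ..., 2). Only the lines that attain the minimum somewhere contribute to roots; other lines are dominated. Here the surviving (envelope) indices are i = 2, i = 1, i = 0.
Intersections between consecutive envelope lines give the roots: for adjacent envelope indices i < j the intersection is x = (a_i − a_j) / (j − i). Reading off the sorted break points: {-6, 7}.
Verification: at each break x_0, at least two indices attain the minimum of min_i(a_i + i · x_0).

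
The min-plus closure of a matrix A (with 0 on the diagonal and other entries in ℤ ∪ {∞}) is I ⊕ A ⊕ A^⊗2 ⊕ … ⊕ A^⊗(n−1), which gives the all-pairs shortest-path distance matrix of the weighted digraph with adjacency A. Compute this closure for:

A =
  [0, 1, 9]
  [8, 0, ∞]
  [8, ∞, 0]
Closure =
  [0, 1, 9]
  [8, 0, 17]
  [8, 9, 0]

This is the Floyd-Warshall all-pairs shortest-path computation. For each intermediate vertex k = 0, 1, …, 2, update dist[i][j] ← min(dist[i][j], dist[i][k] + dist[k][j]). The final matrix gives, for each (i, j), the minimum total weight of any directed path from i to j (possibly empty when i = j).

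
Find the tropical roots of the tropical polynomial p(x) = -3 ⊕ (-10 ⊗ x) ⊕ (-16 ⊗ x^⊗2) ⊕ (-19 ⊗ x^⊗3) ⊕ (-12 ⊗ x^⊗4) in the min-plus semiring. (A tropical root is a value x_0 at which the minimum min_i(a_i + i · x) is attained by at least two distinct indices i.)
Roots: {-7, 3, 6, 7}

Each tropical root is a break point of the lower envelope of the lines y = a_i + i · x (there are 5 lines, with slopes 0, 1, ..., 4). Only the lines that attain the minimum somewhere contribute to roots; other lines are dominated. Here the surviving (envelope) indices are i = 4, i = 3, i = 2, i = 1, i = 0.
Intersections between consecutive envelope lines give the roots: for adjacent envelope indices i < j the intersection is x = (a_i − a_j) / (j − i). Reading off the sorted break points: {-7, 3, 6, 7}.
Verification: at each break x_0, at least two indices attain the minimum of min_i(a_i + i · x_0).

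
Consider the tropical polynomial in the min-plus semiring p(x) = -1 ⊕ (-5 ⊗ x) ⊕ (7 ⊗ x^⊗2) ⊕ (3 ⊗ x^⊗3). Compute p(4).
p(4) = -1

A tropical monomial a ⊗ x^⊗i evaluates to a + i · x. Evaluating each term at x = 4:
  Term 0 contributes -1 + 0 · 4 = -1
  Term 1 contributes -5 + 1 · 4 = -1
  Term 2 contributes 7 + 2 · 4 = 15
  Term 3 contributes 3 + 3 · 4 = 15
p(4) = ⊕ of these = min[-1, -1, 15, 15] = -1.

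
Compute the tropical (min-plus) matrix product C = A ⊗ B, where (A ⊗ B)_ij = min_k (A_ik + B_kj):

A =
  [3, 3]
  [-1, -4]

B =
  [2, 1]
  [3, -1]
A ⊗ B =
  [5, 2]
  [-1, -5]

Apply the min-plus product entry-by-entry:
  C[0][0] = min over k of (A[0][0] + B[0][0] = 3 + 2 = 5, A[0][1] + B[1][0] = 3 + 3 = 6) = 5 (attained at k = 0)
  C[0][1] = min over k of (A[0][0] + B[0][1] = 3 + 1 = 4, A[0][1] + B[1][1] = 3 + -1 = 2) = 2 (attained at k = 1)
  C[1][0] = min over k of (A[1][0] + B[0][0] = -1 + 2 = 1, A[1][1] + B[1][0] = -4 + 3 = -1) = -1 (attained at k = 1)
  C[1][1] = min over k of (A[1][0] + B[0][1] = -1 + 1 = 0, A[1][1] + B[1][1] = -4 + -1 = -5) = -5 (attained at k = 1)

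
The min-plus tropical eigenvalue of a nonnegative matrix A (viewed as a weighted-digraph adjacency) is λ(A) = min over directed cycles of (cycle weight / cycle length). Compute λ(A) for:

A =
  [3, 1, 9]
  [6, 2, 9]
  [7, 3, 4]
λ(A) = 2

Enumerate directed cycles and compute their means (weight / length). Sample:
  cycle 0 → 0: weight = 3, length = 1, mean = 3/1 ≈ 3.000
  cycle 1 → 1: weight = 2, length = 1, mean = 2/1 ≈ 2.000
  cycle 2 → 2: weight = 4, length = 1, mean = 4/1 ≈ 4.000
  cycle 0 → 1 → 0: weight = 7, length = 2, mean = 7/2 ≈ 3.500
  cycle 0 → 2 → 0: weight = 16, length = 2, mean = 16/2 ≈ 8.000
  cycle 1 → 0 → 1: weight = 7, length = 2, mean = 7/2 ≈ 3.500
Minimum mean = 2.000, attained e.g. along the cycle 1 → 1 with weight 2 and length 1. So λ(A) = 2/1 = 2.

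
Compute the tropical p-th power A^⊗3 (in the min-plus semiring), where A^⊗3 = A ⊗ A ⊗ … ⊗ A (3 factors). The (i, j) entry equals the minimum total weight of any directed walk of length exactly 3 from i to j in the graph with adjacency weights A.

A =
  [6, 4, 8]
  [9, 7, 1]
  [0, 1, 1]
A^⊗3 =
  [5, 6, 6]
  [2, 3, 3]
  [2, 3, 3]

Each entry (A^⊗3)_ij equals the minimum over all length-3 walks i = v_0 → v_1 → … → v_3 = j of Σ_t A[v_t][v_{t+1}]. For example, for (i, j) = (0, 2) we minimise over 9 possible intermediate vertex sequences; the minimum is 6, attained along the walk 0 → 1 → 2 → 2.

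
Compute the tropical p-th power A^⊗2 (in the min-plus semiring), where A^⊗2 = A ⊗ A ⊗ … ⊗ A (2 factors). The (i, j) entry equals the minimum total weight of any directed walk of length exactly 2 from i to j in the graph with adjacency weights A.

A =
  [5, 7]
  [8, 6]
A^⊗2 =
  [10, 12]
  [13, 12]

Each entry (A^⊗2)_ij equals the minimum over all length-2 walks i = v_0 → v_1 → … → v_2 = j of Σ_t A[v_t][v_{t+1}]. For example, for (i, j) = (0, 1) we minimise over 2 possible intermediate vertex sequences; the minimum is 12, attained along the walk 0 → 0 → 1.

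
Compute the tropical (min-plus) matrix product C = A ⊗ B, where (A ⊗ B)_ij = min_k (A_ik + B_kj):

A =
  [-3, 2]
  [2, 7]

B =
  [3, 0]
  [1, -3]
A ⊗ B =
  [0, -3]
  [5, 2]

Apply the min-plus product entry-by-entry:
  C[0][0] = min over k of (A[0][0] + B[0][0] = -3 + 3 = 0, A[0][1] + B[1][0] = 2 + 1 = 3) = 0 (attained at k = 0)
  C[0][1] = min over k of (A[0][0] + B[0][1] = -3 + 0 = -3, A[0][1] + B[1][1] = 2 + -3 = -1) = -3 (attained at k = 0)
  C[1][0] = min over k of (A[1][0] + B[0][0] = 2 + 3 = 5, A[1][1] + B[1][0] = 7 + 1 = 8) = 5 (attained at k = 0)
  C[1][1] = min over k of (A[1][0] + B[0][1] = 2 + 0 = 2, A[1][1] + B[1][1] = 7 + -3 = 4) = 2 (attained at k = 0)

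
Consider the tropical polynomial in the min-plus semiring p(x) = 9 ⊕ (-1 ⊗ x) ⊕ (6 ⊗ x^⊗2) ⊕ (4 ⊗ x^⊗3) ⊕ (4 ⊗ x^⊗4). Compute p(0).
p(0) = -1

A tropical monomial a ⊗ x^⊗i evaluates to a + i · x. Evaluating each term at x = 0:
  Term 0 contributes 9 + 0 · 0 = 9
  Term 1 contributes -1 + 1 · 0 = -1
  Term 2 contributes 6 + 2 · 0 = 6
  Term 3 contributes 4 + 3 · 0 = 4
  Term 4 contributes 4 + 4 · 0 = 4
p(0) = ⊕ of these = min[9, -1, 6, 4, 4] = -1.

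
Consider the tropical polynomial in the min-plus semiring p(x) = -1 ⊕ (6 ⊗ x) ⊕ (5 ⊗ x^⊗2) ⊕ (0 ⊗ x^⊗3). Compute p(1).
p(1) = -1

A tropical monomial a ⊗ x^⊗i evaluates to a + i · x. Evaluating each term at x = 1:
  Term 0 contributes -1 + 0 · 1 = -1
  Term 1 contributes 6 + 1 · 1 = 7
  Term 2 contributes 5 + 2 · 1 = 7
  Term 3 contributes 0 + 3 · 1 = 3
p(1) = ⊕ of these = min[-1, 7, 7, 3] = -1.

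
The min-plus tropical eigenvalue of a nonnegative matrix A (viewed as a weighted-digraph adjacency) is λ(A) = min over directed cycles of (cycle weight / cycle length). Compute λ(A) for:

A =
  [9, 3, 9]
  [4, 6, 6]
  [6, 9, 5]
λ(A) = 7/2

Enumerate directed cycles and compute their means (weight / length). Sample:
  cycle 0 → 0: weight = 9, length = 1, mean = 9/1 ≈ 9.000
  cycle 1 → 1: weight = 6, length = 1, mean = 6/1 ≈ 6.000
  cycle 2 → 2: weight = 5, length = 1, mean = 5/1 ≈ 5.000
  cycle 0 → 1 → 0: weight = 7, length = 2, mean = 7/2 ≈ 3.500
  cycle 0 → 2 → 0: weight = 15, length = 2, mean = 15/2 ≈ 7.500
  cycle 1 → 0 → 1: weight = 7, length = 2, mean = 7/2 ≈ 3.500
Minimum mean = 3.500, attained e.g. along the cycle 0 → 1 → 0 with weight 7 and length 2. So λ(A) = 7/2 = 7/2.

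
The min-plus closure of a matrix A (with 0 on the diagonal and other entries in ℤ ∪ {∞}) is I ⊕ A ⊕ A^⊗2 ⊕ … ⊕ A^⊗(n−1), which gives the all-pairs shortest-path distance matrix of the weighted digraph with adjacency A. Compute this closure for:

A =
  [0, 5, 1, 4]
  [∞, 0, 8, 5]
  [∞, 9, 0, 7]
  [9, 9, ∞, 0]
Closure =
  [0, 5, 1, 4]
  [14, 0, 8, 5]
  [16, 9, 0, 7]
  [9, 9, 10, 0]

This is the Floyd-Warshall all-pairs shortest-path computation. For each intermediate vertex k = 0, 1, …, 3, update dist[i][j] ← min(dist[i][j], dist[i][k] + dist[k][j]). The final matrix gives, for each (i, j), the minimum total weight of any directed path from i to j (possibly empty when i = j).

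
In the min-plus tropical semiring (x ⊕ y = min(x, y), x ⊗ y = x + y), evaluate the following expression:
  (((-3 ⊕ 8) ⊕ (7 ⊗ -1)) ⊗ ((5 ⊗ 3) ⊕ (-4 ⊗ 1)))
(((-3 ⊕ 8) ⊕ (7 ⊗ -1)) ⊗ ((5 ⊗ 3) ⊕ (-4 ⊗ 1))) = -6

Expand innermost to outermost. Recall ⊕ takes the minimum of its arguments and ⊗ takes their sum. Working out the expression (((-3 ⊕ 8) ⊕ (7 ⊗ -1)) ⊗ ((5 ⊗ 3) ⊕ (-4 ⊗ 1))) gives -6.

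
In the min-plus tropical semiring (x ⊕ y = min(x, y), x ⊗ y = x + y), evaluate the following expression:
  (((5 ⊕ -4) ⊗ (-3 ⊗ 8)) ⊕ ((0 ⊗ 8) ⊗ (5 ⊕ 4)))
(((5 ⊕ -4) ⊗ (-3 ⊗ 8)) ⊕ ((0 ⊗ 8) ⊗ (5 ⊕ 4))) = 1

Expand innermost to outermost. Recall ⊕ takes the minimum of its arguments and ⊗ takes their sum. Working out the expression (((5 ⊕ -4) ⊗ (-3 ⊗ 8)) ⊕ ((0 ⊗ 8) ⊗ (5 ⊕ 4))) gives 1.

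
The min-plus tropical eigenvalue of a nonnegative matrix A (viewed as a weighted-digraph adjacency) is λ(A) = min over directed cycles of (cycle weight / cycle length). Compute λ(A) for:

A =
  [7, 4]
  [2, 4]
λ(A) = 3

Enumerate directed cycles and compute their means (weight / length). Sample:
  cycle 0 → 0: weight = 7, length = 1, mean = 7/1 ≈ 7.000
  cycle 1 → 1: weight = 4, length = 1, mean = 4/1 ≈ 4.000
  cycle 0 → 1 → 0: weight = 6, length = 2, mean = 6/2 ≈ 3.000
  cycle 1 → 0 → 1: weight = 6, length = 2, mean = 6/2 ≈ 3.000
Minimum mean = 3.000, attained e.g. along the cycle 0 → 1 → 0 with weight 6 and length 2. So λ(A) = 6/2 = 3.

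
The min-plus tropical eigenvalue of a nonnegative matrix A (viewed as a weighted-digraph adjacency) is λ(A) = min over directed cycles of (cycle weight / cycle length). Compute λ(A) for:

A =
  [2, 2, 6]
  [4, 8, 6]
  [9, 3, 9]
λ(A) = 2

Enumerate directed cycles and compute their means (weight / length). Sample:
  cycle 0 → 0: weight = 2, length = 1, mean = 2/1 ≈ 2.000
  cycle 1 → 1: weight = 8, length = 1, mean = 8/1 ≈ 8.000
  cycle 2 → 2: weight = 9, length = 1, mean = 9/1 ≈ 9.000
  cycle 0 → 1 → 0: weight = 6, length = 2, mean = 6/2 ≈ 3.000
  cycle 0 → 2 → 0: weight = 15, length = 2, mean = 15/2 ≈ 7.500
  cycle 1 → 0 → 1: weight = 6, length = 2, mean = 6/2 ≈ 3.000
Minimum mean = 2.000, attained e.g. along the cycle 0 → 0 with weight 2 and length 1. So λ(A) = 2/1 = 2.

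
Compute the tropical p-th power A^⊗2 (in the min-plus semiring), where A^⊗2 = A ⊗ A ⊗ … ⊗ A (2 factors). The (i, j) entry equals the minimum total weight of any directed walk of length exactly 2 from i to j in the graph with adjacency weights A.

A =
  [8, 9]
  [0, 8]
A^⊗2 =
  [9, 17]
  [8, 9]

Each entry (A^⊗2)_ij equals the minimum over all length-2 walks i = v_0 → v_1 → … → v_2 = j of Σ_t A[v_t][v_{t+1}]. For example, for (i, j) = (0, 1) we minimise over 2 possible intermediate vertex sequences; the minimum is 17, attained along the walk 0 → 0 → 1.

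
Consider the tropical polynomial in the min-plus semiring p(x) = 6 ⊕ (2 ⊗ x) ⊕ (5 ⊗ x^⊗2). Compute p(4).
p(4) = 6

A tropical monomial a ⊗ x^⊗i evaluates to a + i · x. Evaluating each term at x = 4:
  Term 0 contributes 6 + 0 · 4 = 6
  Term 1 contributes 2 + 1 · 4 = 6
  Term 2 contributes 5 + 2 · 4 = 13
p(4) = ⊕ of these = min[6, 6, 13] = 6.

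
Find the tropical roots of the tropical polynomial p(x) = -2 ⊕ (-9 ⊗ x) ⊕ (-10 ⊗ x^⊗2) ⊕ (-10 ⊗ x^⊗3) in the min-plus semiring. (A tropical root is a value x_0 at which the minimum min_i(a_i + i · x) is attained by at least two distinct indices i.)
Roots: {0, 1, 7}

Each tropical root is a break point of the lower envelope of the lines y = a_i + i · x (there are 4 lines, with slopes 0, 1, ..., 3). Only the lines that attain the minimum somewhere contribute to roots; other lines are dominated. Here the surviving (envelope) indices are i = 3, i = 2, i = 1, i = 0.
Intersections between consecutive envelope lines give the roots: for adjacent envelope indices i < j the intersection is x = (a_i − a_j) / (j − i). Reading off the sorted break points: {0, 1, 7}.
Verification: at each break x_0, at least two indices attain the minimum of min_i(a_i + i · x_0).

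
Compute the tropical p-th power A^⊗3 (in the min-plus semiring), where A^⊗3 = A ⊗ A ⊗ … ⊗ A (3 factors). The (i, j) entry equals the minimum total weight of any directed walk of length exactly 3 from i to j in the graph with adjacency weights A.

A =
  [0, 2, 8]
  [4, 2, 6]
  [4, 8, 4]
A^⊗3 =
  [0, 2, 8]
  [4, 6, 10]
  [4, 6, 12]

Each entry (A^⊗3)_ij equals the minimum over all length-3 walks i = v_0 → v_1 → … → v_3 = j of Σ_t A[v_t][v_{t+1}]. For example, for (i, j) = (0, 2) we minimise over 9 possible intermediate vertex sequences; the minimum is 8, attained along the walk 0 → 0 → 0 → 2.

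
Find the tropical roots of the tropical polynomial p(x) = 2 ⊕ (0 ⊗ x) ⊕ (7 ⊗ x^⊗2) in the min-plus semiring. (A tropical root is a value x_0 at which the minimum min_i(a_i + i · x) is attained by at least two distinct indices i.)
Roots: {-7, 2}

Each tropical root is a break point of the lower envelope of the lines y = a_i + i · x (there are 3 lines, with slopes 0, 1, ..., 2). Only the lines that attain the minimum somewhere contribute to roots; other lines are dominated. Here the surviving (envelope) indices are i = 2, i = 1, i = 0.
Intersections between consecutive envelope lines give the roots: for adjacent envelope indices i < j the intersection is x = (a_i − a_j) / (j − i). Reading off the sorted break points: {-7, 2}.
Verification: at each break x_0, at least two indices attain the minimum of min_i(a_i + i · x_0).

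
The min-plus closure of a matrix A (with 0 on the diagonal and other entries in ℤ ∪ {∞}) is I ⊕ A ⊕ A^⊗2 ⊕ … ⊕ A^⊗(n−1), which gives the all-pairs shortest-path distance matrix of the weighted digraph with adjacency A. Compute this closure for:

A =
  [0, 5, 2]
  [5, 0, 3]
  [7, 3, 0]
Closure =
  [0, 5, 2]
  [5, 0, 3]
  [7, 3, 0]

This is the Floyd-Warshall all-pairs shortest-path computation. For each intermediate vertex k = 0, 1, …, 2, update dist[i][j] ← min(dist[i][j], dist[i][k] + dist[k][j]). The final matrix gives, for each (i, j), the minimum total weight of any directed path from i to j (possibly empty when i = j).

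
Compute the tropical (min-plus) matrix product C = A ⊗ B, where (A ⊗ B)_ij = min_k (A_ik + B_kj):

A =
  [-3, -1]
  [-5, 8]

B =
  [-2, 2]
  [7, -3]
A ⊗ B =
  [-5, -4]
  [-7, -3]

Apply the min-plus product entry-by-entry:
  C[0][0] = min over k of (A[0][0] + B[0][0] = -3 + -2 = -5, A[0][1] + B[1][0] = -1 + 7 = 6) = -5 (attained at k = 0)
  C[0][1] = min over k of (A[0][0] + B[0][1] = -3 + 2 = -1, A[0][1] + B[1][1] = -1 + -3 = -4) = -4 (attained at k = 1)
  C[1][0] = min over k of (A[1][0] + B[0][0] = -5 + -2 = -7, A[1][1] + B[1][0] = 8 + 7 = 15) = -7 (attained at k = 0)
  C[1][1] = min over k of (A[1][0] + B[0][1] = -5 + 2 = -3, A[1][1] + B[1][1] = 8 + -3 = 5) = -3 (attained at k = 0)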